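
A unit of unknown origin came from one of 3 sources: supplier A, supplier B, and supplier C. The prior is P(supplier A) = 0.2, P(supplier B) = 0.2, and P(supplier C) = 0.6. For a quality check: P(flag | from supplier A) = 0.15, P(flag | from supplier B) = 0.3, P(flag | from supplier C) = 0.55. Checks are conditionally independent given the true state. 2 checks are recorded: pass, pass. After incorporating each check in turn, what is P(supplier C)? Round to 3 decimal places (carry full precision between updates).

0.334

After 'pass': normaliser = 0.85·0.2000 + 0.7·0.2000 + 0.45·0.6000; P(supplier A) ≈ 0.2931, P(supplier B) ≈ 0.2414, P(supplier C) ≈ 0.4655
After 'pass': normaliser = 0.85·0.2931 + 0.7·0.2414 + 0.45·0.4655; P(supplier A) ≈ 0.3970, P(supplier B) ≈ 0.2692, P(supplier C) ≈ 0.3338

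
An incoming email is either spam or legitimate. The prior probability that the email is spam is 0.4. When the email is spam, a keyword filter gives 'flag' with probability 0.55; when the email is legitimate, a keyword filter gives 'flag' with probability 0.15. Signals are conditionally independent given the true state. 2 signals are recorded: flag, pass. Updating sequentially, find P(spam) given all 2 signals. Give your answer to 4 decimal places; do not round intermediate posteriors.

After 'flag': P(spam) = 0.55·0.4000 / (0.55·0.4000 + 0.15·0.6000) ≈ 0.7097
After 'pass': P(spam) = 0.45·0.7097 / (0.45·0.7097 + 0.85·0.2903) ≈ 0.5641

0.5641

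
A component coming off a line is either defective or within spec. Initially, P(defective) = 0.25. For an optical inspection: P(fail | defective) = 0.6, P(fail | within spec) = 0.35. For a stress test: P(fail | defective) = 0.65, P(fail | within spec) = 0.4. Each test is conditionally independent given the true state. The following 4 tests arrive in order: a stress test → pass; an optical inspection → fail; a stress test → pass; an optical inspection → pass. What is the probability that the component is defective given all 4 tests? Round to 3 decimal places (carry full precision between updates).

After a stress test='pass': P(defective) = 0.35·0.2500 / (0.35·0.2500 + 0.6·0.7500) ≈ 0.1628
After an optical inspection='fail': P(defective) = 0.6·0.1628 / (0.6·0.1628 + 0.35·0.8372) ≈ 0.2500
After a stress test='pass': P(defective) = 0.35·0.2500 / (0.35·0.2500 + 0.6·0.7500) ≈ 0.1628
After an optical inspection='pass': P(defective) = 0.4·0.1628 / (0.4·0.1628 + 0.65·0.8372) ≈ 0.1069

0.107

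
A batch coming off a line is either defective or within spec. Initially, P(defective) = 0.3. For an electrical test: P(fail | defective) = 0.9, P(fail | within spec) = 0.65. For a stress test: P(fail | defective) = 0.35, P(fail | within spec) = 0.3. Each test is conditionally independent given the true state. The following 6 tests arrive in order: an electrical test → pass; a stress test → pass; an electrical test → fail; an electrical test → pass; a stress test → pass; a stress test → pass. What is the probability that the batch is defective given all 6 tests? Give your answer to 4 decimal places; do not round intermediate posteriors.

After an electrical test='pass': P(defective) = 0.1·0.3000 / (0.1·0.3000 + 0.35·0.7000) ≈ 0.1091
After a stress test='pass': P(defective) = 0.65·0.1091 / (0.65·0.1091 + 0.7·0.8909) ≈ 0.1021
After an electrical test='fail': P(defective) = 0.9·0.1021 / (0.9·0.1021 + 0.65·0.8979) ≈ 0.1360
After an electrical test='pass': P(defective) = 0.1·0.1360 / (0.1·0.1360 + 0.35·0.8640) ≈ 0.0430
After a stress test='pass': P(defective) = 0.65·0.0430 / (0.65·0.0430 + 0.7·0.9570) ≈ 0.0401
After a stress test='pass': P(defective) = 0.65·0.0401 / (0.65·0.0401 + 0.7·0.9599) ≈ 0.0373

0.0373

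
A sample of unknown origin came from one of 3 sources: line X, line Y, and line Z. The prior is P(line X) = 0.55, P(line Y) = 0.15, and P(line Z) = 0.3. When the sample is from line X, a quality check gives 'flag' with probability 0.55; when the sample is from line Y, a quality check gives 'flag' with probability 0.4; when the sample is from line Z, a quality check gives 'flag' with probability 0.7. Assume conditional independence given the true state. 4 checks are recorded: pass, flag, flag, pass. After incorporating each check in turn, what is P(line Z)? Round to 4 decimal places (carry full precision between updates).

0.2381

Each posterior becomes the prior for the next update.
After 'pass': normaliser = 0.45·0.5500 + 0.6·0.1500 + 0.3·0.3000; P(line X) ≈ 0.5789, P(line Y) ≈ 0.2105, P(line Z) ≈ 0.2105
After 'flag': normaliser = 0.55·0.5789 + 0.4·0.2105 + 0.7·0.2105; P(line X) ≈ 0.5789, P(line Y) ≈ 0.1531, P(line Z) ≈ 0.2679
After 'flag': normaliser = 0.55·0.5789 + 0.4·0.1531 + 0.7·0.2679; P(line X) ≈ 0.5614, P(line Y) ≈ 0.1080, P(line Z) ≈ 0.3307
After 'pass': normaliser = 0.45·0.5614 + 0.6·0.1080 + 0.3·0.3307; P(line X) ≈ 0.6064, P(line Y) ≈ 0.1555, P(line Z) ≈ 0.2381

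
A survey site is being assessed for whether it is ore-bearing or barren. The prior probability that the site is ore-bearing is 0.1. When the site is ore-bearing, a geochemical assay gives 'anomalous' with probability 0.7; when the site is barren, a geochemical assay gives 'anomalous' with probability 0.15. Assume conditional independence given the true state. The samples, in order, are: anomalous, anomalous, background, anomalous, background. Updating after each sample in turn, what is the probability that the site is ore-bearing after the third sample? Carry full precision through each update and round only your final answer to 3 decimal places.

After 'anomalous': P(ore) = 0.7·0.1000 / (0.7·0.1000 + 0.15·0.9000) ≈ 0.3415
After 'anomalous': P(ore) = 0.7·0.3415 / (0.7·0.3415 + 0.15·0.6585) ≈ 0.7076
After 'background': P(ore) = 0.3·0.7076 / (0.3·0.7076 + 0.85·0.2924) ≈ 0.4606

0.461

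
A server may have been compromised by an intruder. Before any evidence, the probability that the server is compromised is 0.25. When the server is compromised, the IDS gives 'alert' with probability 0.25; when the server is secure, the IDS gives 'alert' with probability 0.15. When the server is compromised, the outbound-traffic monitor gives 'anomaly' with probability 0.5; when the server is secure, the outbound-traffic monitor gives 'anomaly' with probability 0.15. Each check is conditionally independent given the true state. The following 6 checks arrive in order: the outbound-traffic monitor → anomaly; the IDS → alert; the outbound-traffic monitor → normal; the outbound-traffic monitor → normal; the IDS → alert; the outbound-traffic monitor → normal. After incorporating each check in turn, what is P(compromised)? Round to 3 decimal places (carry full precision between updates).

0.386

Apply Bayes' rule sequentially, carrying P(compromised) forward.
After the outbound-traffic monitor='anomaly': P(compromised) = 0.5·0.2500 / (0.5·0.2500 + 0.15·0.7500) ≈ 0.5263
After the IDS='alert': P(compromised) = 0.25·0.5263 / (0.25·0.5263 + 0.15·0.4737) ≈ 0.6494
After the outbound-traffic monitor='normal': P(compromised) = 0.5·0.6494 / (0.5·0.6494 + 0.85·0.3506) ≈ 0.5214
After the outbound-traffic monitor='normal': P(compromised) = 0.5·0.5214 / (0.5·0.5214 + 0.85·0.4786) ≈ 0.3905
After the IDS='alert': P(compromised) = 0.25·0.3905 / (0.25·0.3905 + 0.15·0.6095) ≈ 0.5164
After the outbound-traffic monitor='normal': P(compromised) = 0.5·0.5164 / (0.5·0.5164 + 0.85·0.4836) ≈ 0.3858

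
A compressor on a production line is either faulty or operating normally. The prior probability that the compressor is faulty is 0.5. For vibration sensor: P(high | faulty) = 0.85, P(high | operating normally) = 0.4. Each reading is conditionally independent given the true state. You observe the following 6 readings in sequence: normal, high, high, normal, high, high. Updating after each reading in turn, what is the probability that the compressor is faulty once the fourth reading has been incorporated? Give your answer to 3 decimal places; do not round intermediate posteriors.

0.220

After 'normal': P(faulty) = 0.15·0.5000 / (0.15·0.5000 + 0.6·0.5000) ≈ 0.2000
After 'high': P(faulty) = 0.85·0.2000 / (0.85·0.2000 + 0.4·0.8000) ≈ 0.3469
After 'high': P(faulty) = 0.85·0.3469 / (0.85·0.3469 + 0.4·0.6531) ≈ 0.5303
After 'normal': P(faulty) = 0.15·0.5303 / (0.15·0.5303 + 0.6·0.4697) ≈ 0.2201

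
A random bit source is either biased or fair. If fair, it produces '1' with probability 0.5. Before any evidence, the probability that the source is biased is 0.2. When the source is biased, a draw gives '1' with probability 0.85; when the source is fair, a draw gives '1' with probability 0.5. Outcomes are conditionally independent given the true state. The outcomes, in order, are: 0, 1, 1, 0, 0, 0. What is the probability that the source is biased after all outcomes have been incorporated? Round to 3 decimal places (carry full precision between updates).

0.006

After '0': P(biased) = 0.15·0.2000 / (0.15·0.2000 + 0.5·0.8000) ≈ 0.0698
After '1': P(biased) = 0.85·0.0698 / (0.85·0.0698 + 0.5·0.9302) ≈ 0.1131
After '1': P(biased) = 0.85·0.1131 / (0.85·0.1131 + 0.5·0.8869) ≈ 0.1781
After '0': P(biased) = 0.15·0.1781 / (0.15·0.1781 + 0.5·0.8219) ≈ 0.0611
After '0': P(biased) = 0.15·0.0611 / (0.15·0.0611 + 0.5·0.9389) ≈ 0.0191
After '0': P(biased) = 0.15·0.0191 / (0.15·0.0191 + 0.5·0.9809) ≈ 0.0058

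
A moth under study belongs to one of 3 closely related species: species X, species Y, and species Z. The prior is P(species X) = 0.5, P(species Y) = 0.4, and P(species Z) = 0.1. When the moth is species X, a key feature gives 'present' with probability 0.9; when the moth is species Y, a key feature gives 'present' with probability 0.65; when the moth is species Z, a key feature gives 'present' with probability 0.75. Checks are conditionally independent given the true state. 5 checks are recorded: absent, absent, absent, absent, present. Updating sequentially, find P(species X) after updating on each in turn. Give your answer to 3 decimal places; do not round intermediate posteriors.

Apply Bayes' rule sequentially, carrying P(species X) forward.
After 'absent': normaliser = 0.1·0.5000 + 0.35·0.4000 + 0.25·0.1000; P(species X) ≈ 0.2326, P(species Y) ≈ 0.6512, P(species Z) ≈ 0.1163
After 'absent': normaliser = 0.1·0.2326 + 0.35·0.6512 + 0.25·0.1163; P(species X) ≈ 0.0830, P(species Y) ≈ 0.8133, P(species Z) ≈ 0.1037
After 'absent': normaliser = 0.1·0.0830 + 0.35·0.8133 + 0.25·0.1037; P(species X) ≈ 0.0260, P(species Y) ≈ 0.8926, P(species Z) ≈ 0.0813
After 'absent': normaliser = 0.1·0.0260 + 0.35·0.8926 + 0.25·0.0813; P(species X) ≈ 0.0078, P(species Y) ≈ 0.9316, P(species Z) ≈ 0.0606
After 'present': normaliser = 0.9·0.0078 + 0.65·0.9316 + 0.75·0.0606; P(species X) ≈ 0.0106, P(species Y) ≈ 0.9203, P(species Z) ≈ 0.0691

0.011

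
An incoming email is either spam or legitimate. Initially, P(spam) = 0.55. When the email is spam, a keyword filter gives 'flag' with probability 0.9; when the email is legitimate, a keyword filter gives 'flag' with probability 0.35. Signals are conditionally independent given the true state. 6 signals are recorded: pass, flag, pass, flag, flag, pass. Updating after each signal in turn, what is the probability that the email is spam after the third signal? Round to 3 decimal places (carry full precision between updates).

0.069

After 'pass': P(spam) = 0.1·0.5500 / (0.1·0.5500 + 0.65·0.4500) ≈ 0.1583
After 'flag': P(spam) = 0.9·0.1583 / (0.9·0.1583 + 0.35·0.8417) ≈ 0.3259
After 'pass': P(spam) = 0.1·0.3259 / (0.1·0.3259 + 0.65·0.6741) ≈ 0.0692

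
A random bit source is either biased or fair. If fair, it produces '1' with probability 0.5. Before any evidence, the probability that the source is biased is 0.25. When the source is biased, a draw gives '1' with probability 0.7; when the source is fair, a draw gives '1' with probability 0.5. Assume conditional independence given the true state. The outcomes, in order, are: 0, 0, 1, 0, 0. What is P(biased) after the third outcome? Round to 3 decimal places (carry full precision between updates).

0.144

Apply Bayes' rule sequentially, carrying P(biased) forward.
After '0': P(biased) = 0.3·0.2500 / (0.3·0.2500 + 0.5·0.7500) ≈ 0.1667
After '0': P(biased) = 0.3·0.1667 / (0.3·0.1667 + 0.5·0.8333) ≈ 0.1071
After '1': P(biased) = 0.7·0.1071 / (0.7·0.1071 + 0.5·0.8929) ≈ 0.1438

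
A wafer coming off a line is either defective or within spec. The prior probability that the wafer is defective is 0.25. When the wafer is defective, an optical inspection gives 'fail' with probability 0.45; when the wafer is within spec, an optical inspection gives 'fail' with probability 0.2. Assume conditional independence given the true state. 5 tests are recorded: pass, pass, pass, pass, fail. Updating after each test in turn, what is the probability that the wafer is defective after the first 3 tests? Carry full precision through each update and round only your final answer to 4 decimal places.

0.0977

After 'pass': P(defective) = 0.55·0.2500 / (0.55·0.2500 + 0.8·0.7500) ≈ 0.1864
After 'pass': P(defective) = 0.55·0.1864 / (0.55·0.1864 + 0.8·0.8136) ≈ 0.1361
After 'pass': P(defective) = 0.55·0.1361 / (0.55·0.1361 + 0.8·0.8639) ≈ 0.0977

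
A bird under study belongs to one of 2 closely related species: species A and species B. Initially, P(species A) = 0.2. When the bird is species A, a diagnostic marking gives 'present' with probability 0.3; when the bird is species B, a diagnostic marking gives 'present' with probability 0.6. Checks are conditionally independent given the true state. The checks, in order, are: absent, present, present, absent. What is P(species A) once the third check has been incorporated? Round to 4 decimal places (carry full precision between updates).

After 'absent': P(species A) = 0.7·0.2000 / (0.7·0.2000 + 0.4·0.8000) ≈ 0.3043
After 'present': P(species A) = 0.3·0.3043 / (0.3·0.3043 + 0.6·0.6957) ≈ 0.1795
After 'present': P(species A) = 0.3·0.1795 / (0.3·0.1795 + 0.6·0.8205) ≈ 0.0986

0.0986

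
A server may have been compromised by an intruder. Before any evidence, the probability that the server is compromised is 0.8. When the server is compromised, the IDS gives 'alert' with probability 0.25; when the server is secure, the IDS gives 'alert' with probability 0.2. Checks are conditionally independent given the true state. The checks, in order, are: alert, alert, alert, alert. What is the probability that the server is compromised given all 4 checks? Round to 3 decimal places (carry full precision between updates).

0.907

After 'alert': P(compromised) = 0.25·0.8000 / (0.25·0.8000 + 0.2·0.2000) ≈ 0.8333
After 'alert': P(compromised) = 0.25·0.8333 / (0.25·0.8333 + 0.2·0.1667) ≈ 0.8621
After 'alert': P(compromised) = 0.25·0.8621 / (0.25·0.8621 + 0.2·0.1379) ≈ 0.8865
After 'alert': P(compromised) = 0.25·0.8865 / (0.25·0.8865 + 0.2·0.1135) ≈ 0.9071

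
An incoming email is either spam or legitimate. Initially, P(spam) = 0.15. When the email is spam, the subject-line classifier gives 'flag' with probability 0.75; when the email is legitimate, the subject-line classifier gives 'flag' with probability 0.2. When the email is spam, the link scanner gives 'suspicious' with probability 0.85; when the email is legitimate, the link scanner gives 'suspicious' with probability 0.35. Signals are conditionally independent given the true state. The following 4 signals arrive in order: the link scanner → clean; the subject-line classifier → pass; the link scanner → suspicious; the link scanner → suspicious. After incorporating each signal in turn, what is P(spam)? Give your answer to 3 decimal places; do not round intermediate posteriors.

0.070

After the link scanner='clean': P(spam) = 0.15·0.1500 / (0.15·0.1500 + 0.65·0.8500) ≈ 0.0391
After the subject-line classifier='pass': P(spam) = 0.25·0.0391 / (0.25·0.0391 + 0.8·0.9609) ≈ 0.0126
After the link scanner='suspicious': P(spam) = 0.85·0.0126 / (0.85·0.0126 + 0.35·0.9874) ≈ 0.0300
After the link scanner='suspicious': P(spam) = 0.85·0.0300 / (0.85·0.0300 + 0.35·0.9700) ≈ 0.0698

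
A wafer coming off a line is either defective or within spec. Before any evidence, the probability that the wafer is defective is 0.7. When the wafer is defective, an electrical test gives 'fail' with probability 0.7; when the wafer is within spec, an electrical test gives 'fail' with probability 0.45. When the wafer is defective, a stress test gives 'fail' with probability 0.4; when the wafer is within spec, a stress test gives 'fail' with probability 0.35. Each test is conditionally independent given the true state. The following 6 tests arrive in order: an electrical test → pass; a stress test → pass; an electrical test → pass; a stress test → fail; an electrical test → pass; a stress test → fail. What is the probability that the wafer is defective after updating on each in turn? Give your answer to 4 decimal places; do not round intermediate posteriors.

Apply Bayes' rule sequentially, carrying P(defective) forward.
After an electrical test='pass': P(defective) = 0.3·0.7000 / (0.3·0.7000 + 0.55·0.3000) ≈ 0.5600
After a stress test='pass': P(defective) = 0.6·0.5600 / (0.6·0.5600 + 0.65·0.4400) ≈ 0.5402
After an electrical test='pass': P(defective) = 0.3·0.5402 / (0.3·0.5402 + 0.55·0.4598) ≈ 0.3905
After a stress test='fail': P(defective) = 0.4·0.3905 / (0.4·0.3905 + 0.35·0.6095) ≈ 0.4228
After an electrical test='pass': P(defective) = 0.3·0.4228 / (0.3·0.4228 + 0.55·0.5772) ≈ 0.2854
After a stress test='fail': P(defective) = 0.4·0.2854 / (0.4·0.2854 + 0.35·0.7146) ≈ 0.3134

0.3134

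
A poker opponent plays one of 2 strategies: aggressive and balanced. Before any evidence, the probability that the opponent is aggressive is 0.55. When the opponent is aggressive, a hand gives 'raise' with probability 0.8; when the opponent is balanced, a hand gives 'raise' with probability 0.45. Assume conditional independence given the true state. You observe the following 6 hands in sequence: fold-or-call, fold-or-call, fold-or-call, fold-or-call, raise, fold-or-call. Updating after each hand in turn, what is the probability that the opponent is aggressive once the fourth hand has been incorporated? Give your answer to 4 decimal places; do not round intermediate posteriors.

0.0209

After 'fold-or-call': P(aggressive) = 0.2·0.5500 / (0.2·0.5500 + 0.55·0.4500) ≈ 0.3077
After 'fold-or-call': P(aggressive) = 0.2·0.3077 / (0.2·0.3077 + 0.55·0.6923) ≈ 0.1391
After 'fold-or-call': P(aggressive) = 0.2·0.1391 / (0.2·0.1391 + 0.55·0.8609) ≈ 0.0555
After 'fold-or-call': P(aggressive) = 0.2·0.0555 / (0.2·0.0555 + 0.55·0.9445) ≈ 0.0209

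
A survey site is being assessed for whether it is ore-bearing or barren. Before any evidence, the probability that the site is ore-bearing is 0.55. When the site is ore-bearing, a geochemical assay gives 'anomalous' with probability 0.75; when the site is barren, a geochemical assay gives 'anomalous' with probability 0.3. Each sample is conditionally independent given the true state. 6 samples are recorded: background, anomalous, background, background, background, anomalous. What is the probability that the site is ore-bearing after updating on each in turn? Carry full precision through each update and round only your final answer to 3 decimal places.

After 'background': P(ore) = 0.25·0.5500 / (0.25·0.5500 + 0.7·0.4500) ≈ 0.3039
After 'anomalous': P(ore) = 0.75·0.3039 / (0.75·0.3039 + 0.3·0.6961) ≈ 0.5218
After 'background': P(ore) = 0.25·0.5218 / (0.25·0.5218 + 0.7·0.4782) ≈ 0.2804
After 'background': P(ore) = 0.25·0.2804 / (0.25·0.2804 + 0.7·0.7196) ≈ 0.1222
After 'background': P(ore) = 0.25·0.1222 / (0.25·0.1222 + 0.7·0.8778) ≈ 0.0474
After 'anomalous': P(ore) = 0.75·0.0474 / (0.75·0.0474 + 0.3·0.9526) ≈ 0.1105

0.111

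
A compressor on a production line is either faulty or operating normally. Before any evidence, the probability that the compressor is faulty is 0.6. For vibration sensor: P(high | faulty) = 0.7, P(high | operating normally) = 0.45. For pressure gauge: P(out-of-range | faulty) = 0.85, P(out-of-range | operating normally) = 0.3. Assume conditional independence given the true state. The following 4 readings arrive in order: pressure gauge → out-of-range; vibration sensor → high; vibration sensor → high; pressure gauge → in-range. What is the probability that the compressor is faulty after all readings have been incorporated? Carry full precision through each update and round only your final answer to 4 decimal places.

0.6879

After pressure gauge='out-of-range': P(faulty) = 0.85·0.6000 / (0.85·0.6000 + 0.3·0.4000) ≈ 0.8095
After vibration sensor='high': P(faulty) = 0.7·0.8095 / (0.7·0.8095 + 0.45·0.1905) ≈ 0.8686
After vibration sensor='high': P(faulty) = 0.7·0.8686 / (0.7·0.8686 + 0.45·0.1314) ≈ 0.9114
After pressure gauge='in-range': P(faulty) = 0.15·0.9114 / (0.15·0.9114 + 0.7·0.0886) ≈ 0.6879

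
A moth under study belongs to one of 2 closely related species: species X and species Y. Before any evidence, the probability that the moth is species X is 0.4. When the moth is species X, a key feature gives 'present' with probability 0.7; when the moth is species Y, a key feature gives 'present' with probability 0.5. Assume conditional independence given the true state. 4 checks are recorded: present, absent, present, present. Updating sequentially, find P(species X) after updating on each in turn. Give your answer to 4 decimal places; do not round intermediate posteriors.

0.5233

After 'present': P(species X) = 0.7·0.4000 / (0.7·0.4000 + 0.5·0.6000) ≈ 0.4828
After 'absent': P(species X) = 0.3·0.4828 / (0.3·0.4828 + 0.5·0.5172) ≈ 0.3590
After 'present': P(species X) = 0.7·0.3590 / (0.7·0.3590 + 0.5·0.6410) ≈ 0.4395
After 'present': P(species X) = 0.7·0.4395 / (0.7·0.4395 + 0.5·0.5605) ≈ 0.5233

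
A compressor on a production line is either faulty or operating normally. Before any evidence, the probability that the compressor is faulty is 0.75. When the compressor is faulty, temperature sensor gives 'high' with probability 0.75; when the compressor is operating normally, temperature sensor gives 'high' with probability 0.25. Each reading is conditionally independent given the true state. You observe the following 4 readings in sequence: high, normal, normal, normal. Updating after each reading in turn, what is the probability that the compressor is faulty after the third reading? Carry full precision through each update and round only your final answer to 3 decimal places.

0.500

After 'high': P(faulty) = 0.75·0.7500 / (0.75·0.7500 + 0.25·0.2500) ≈ 0.9000
After 'normal': P(faulty) = 0.25·0.9000 / (0.25·0.9000 + 0.75·0.1000) ≈ 0.7500
After 'normal': P(faulty) = 0.25·0.7500 / (0.25·0.7500 + 0.75·0.2500) ≈ 0.5000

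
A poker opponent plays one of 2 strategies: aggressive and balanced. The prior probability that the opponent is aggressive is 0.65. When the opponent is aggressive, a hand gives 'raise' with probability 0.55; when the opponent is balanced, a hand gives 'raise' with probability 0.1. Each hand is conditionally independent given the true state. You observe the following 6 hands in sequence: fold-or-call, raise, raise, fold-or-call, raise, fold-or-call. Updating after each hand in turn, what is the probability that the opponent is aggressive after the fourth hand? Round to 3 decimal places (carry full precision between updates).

0.934

Apply Bayes' rule sequentially, carrying P(aggressive) forward.
After 'fold-or-call': P(aggressive) = 0.45·0.6500 / (0.45·0.6500 + 0.9·0.3500) ≈ 0.4815
After 'raise': P(aggressive) = 0.55·0.4815 / (0.55·0.4815 + 0.1·0.5185) ≈ 0.8363
After 'raise': P(aggressive) = 0.55·0.8363 / (0.55·0.8363 + 0.1·0.1637) ≈ 0.9656
After 'fold-or-call': P(aggressive) = 0.45·0.9656 / (0.45·0.9656 + 0.9·0.0344) ≈ 0.9335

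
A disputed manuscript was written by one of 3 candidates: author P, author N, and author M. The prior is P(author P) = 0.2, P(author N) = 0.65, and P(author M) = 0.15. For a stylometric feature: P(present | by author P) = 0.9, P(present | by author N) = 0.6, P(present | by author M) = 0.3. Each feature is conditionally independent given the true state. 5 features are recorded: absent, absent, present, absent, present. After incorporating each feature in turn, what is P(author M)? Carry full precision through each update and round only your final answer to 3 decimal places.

Apply Bayes' rule sequentially, carrying P(author M) forward.
After 'absent': normaliser = 0.1·0.2000 + 0.4·0.6500 + 0.7·0.1500; P(author P) ≈ 0.0519, P(author N) ≈ 0.6753, P(author M) ≈ 0.2727
After 'absent': normaliser = 0.1·0.0519 + 0.4·0.6753 + 0.7·0.2727; P(author P) ≈ 0.0111, P(author N) ≈ 0.5794, P(author M) ≈ 0.4095
After 'present': normaliser = 0.9·0.0111 + 0.6·0.5794 + 0.3·0.4095; P(author P) ≈ 0.0209, P(author N) ≈ 0.7235, P(author M) ≈ 0.2557
After 'absent': normaliser = 0.1·0.0209 + 0.4·0.7235 + 0.7·0.2557; P(author P) ≈ 0.0044, P(author N) ≈ 0.6152, P(author M) ≈ 0.3804
After 'present': normaliser = 0.9·0.0044 + 0.6·0.6152 + 0.3·0.3804; P(author P) ≈ 0.0082, P(author N) ≈ 0.7576, P(author M) ≈ 0.2342

0.234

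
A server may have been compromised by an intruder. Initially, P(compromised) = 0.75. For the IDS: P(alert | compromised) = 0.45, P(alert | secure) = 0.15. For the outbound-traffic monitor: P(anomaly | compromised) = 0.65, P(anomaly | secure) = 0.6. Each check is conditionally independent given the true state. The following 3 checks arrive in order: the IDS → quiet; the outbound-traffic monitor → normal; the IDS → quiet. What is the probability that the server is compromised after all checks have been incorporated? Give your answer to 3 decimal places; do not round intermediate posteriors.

0.524

After the IDS='quiet': P(compromised) = 0.55·0.7500 / (0.55·0.7500 + 0.85·0.2500) ≈ 0.6600
After the outbound-traffic monitor='normal': P(compromised) = 0.35·0.6600 / (0.35·0.6600 + 0.4·0.3400) ≈ 0.6294
After the IDS='quiet': P(compromised) = 0.55·0.6294 / (0.55·0.6294 + 0.85·0.3706) ≈ 0.5236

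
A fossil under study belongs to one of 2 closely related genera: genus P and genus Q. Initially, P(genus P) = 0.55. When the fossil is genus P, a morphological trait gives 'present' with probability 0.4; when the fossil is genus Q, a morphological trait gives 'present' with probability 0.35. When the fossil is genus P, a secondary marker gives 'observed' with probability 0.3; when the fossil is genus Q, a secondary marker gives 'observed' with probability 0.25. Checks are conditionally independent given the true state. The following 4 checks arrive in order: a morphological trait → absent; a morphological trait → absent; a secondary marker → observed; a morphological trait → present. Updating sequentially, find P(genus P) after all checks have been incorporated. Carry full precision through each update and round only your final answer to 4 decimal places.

0.5882

After a morphological trait='absent': P(genus P) = 0.6·0.5500 / (0.6·0.5500 + 0.65·0.4500) ≈ 0.5301
After a morphological trait='absent': P(genus P) = 0.6·0.5301 / (0.6·0.5301 + 0.65·0.4699) ≈ 0.5101
After a secondary marker='observed': P(genus P) = 0.3·0.5101 / (0.3·0.5101 + 0.25·0.4899) ≈ 0.5555
After a morphological trait='present': P(genus P) = 0.4·0.5555 / (0.4·0.5555 + 0.35·0.4445) ≈ 0.5882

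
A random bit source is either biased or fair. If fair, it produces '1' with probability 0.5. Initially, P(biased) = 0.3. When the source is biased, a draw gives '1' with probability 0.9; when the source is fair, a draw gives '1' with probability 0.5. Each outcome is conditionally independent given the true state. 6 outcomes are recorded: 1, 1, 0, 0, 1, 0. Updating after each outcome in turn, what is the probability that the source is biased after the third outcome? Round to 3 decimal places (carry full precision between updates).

0.217

Apply Bayes' rule sequentially, carrying P(biased) forward.
After '1': P(biased) = 0.9·0.3000 / (0.9·0.3000 + 0.5·0.7000) ≈ 0.4355
After '1': P(biased) = 0.9·0.4355 / (0.9·0.4355 + 0.5·0.5645) ≈ 0.5813
After '0': P(biased) = 0.1·0.5813 / (0.1·0.5813 + 0.5·0.4187) ≈ 0.2174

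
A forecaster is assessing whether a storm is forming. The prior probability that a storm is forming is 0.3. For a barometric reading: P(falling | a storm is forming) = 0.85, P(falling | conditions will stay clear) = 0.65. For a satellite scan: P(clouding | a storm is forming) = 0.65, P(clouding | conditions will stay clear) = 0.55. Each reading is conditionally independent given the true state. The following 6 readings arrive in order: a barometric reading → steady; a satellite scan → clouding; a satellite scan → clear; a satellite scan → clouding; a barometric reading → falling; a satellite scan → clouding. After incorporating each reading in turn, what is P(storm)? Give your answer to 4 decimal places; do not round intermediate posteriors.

0.2357

After a barometric reading='steady': P(storm) = 0.15·0.3000 / (0.15·0.3000 + 0.35·0.7000) ≈ 0.1552
After a satellite scan='clouding': P(storm) = 0.65·0.1552 / (0.65·0.1552 + 0.55·0.8448) ≈ 0.1784
After a satellite scan='clear': P(storm) = 0.35·0.1784 / (0.35·0.1784 + 0.45·0.8216) ≈ 0.1444
After a satellite scan='clouding': P(storm) = 0.65·0.1444 / (0.65·0.1444 + 0.55·0.8556) ≈ 0.1663
After a barometric reading='falling': P(storm) = 0.85·0.1663 / (0.85·0.1663 + 0.65·0.8337) ≈ 0.2069
After a satellite scan='clouding': P(storm) = 0.65·0.2069 / (0.65·0.2069 + 0.55·0.7931) ≈ 0.2357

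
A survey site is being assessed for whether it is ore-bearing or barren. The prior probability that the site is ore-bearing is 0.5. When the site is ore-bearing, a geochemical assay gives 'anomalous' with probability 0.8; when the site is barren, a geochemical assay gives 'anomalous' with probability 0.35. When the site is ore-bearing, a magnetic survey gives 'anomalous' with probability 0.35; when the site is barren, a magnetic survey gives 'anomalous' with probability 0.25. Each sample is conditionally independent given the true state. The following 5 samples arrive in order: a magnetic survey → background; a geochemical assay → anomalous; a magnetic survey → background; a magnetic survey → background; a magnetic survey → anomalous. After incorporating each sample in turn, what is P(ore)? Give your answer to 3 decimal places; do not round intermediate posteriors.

0.676

After a magnetic survey='background': P(ore) = 0.65·0.5000 / (0.65·0.5000 + 0.75·0.5000) ≈ 0.4643
After a geochemical assay='anomalous': P(ore) = 0.8·0.4643 / (0.8·0.4643 + 0.35·0.5357) ≈ 0.6645
After a magnetic survey='background': P(ore) = 0.65·0.6645 / (0.65·0.6645 + 0.75·0.3355) ≈ 0.6319
After a magnetic survey='background': P(ore) = 0.65·0.6319 / (0.65·0.6319 + 0.75·0.3681) ≈ 0.5981
After a magnetic survey='anomalous': P(ore) = 0.35·0.5981 / (0.35·0.5981 + 0.25·0.4019) ≈ 0.6756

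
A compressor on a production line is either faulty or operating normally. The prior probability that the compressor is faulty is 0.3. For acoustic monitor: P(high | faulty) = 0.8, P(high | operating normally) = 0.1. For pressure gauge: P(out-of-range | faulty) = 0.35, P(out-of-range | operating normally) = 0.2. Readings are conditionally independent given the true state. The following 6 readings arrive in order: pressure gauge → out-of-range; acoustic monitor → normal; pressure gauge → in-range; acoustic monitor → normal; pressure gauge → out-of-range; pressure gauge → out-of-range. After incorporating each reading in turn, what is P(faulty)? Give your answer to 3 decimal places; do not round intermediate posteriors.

0.084

After pressure gauge='out-of-range': P(faulty) = 0.35·0.3000 / (0.35·0.3000 + 0.2·0.7000) ≈ 0.4286
After acoustic monitor='normal': P(faulty) = 0.2·0.4286 / (0.2·0.4286 + 0.9·0.5714) ≈ 0.1429
After pressure gauge='in-range': P(faulty) = 0.65·0.1429 / (0.65·0.1429 + 0.8·0.8571) ≈ 0.1193
After acoustic monitor='normal': P(faulty) = 0.2·0.1193 / (0.2·0.1193 + 0.9·0.8807) ≈ 0.0292
After pressure gauge='out-of-range': P(faulty) = 0.35·0.0292 / (0.35·0.0292 + 0.2·0.9708) ≈ 0.0500
After pressure gauge='out-of-range': P(faulty) = 0.35·0.0500 / (0.35·0.0500 + 0.2·0.9500) ≈ 0.0844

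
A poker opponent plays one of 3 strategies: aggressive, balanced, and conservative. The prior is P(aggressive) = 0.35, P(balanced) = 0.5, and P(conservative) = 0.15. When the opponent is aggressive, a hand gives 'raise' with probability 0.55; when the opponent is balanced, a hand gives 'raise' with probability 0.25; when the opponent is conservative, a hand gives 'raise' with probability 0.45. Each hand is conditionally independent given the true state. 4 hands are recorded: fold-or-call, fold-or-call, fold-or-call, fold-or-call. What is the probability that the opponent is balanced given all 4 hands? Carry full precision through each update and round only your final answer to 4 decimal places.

After 'fold-or-call': normaliser = 0.45·0.3500 + 0.75·0.5000 + 0.55·0.1500; P(aggressive) ≈ 0.2561, P(balanced) ≈ 0.6098, P(conservative) ≈ 0.1341
After 'fold-or-call': normaliser = 0.45·0.2561 + 0.75·0.6098 + 0.55·0.1341; P(aggressive) ≈ 0.1783, P(balanced) ≈ 0.7075, P(conservative) ≈ 0.1142
After 'fold-or-call': normaliser = 0.45·0.1783 + 0.75·0.7075 + 0.55·0.1142; P(aggressive) ≈ 0.1191, P(balanced) ≈ 0.7877, P(conservative) ≈ 0.0932
After 'fold-or-call': normaliser = 0.45·0.1191 + 0.75·0.7877 + 0.55·0.0932; P(aggressive) ≈ 0.0770, P(balanced) ≈ 0.8493, P(conservative) ≈ 0.0737

0.8493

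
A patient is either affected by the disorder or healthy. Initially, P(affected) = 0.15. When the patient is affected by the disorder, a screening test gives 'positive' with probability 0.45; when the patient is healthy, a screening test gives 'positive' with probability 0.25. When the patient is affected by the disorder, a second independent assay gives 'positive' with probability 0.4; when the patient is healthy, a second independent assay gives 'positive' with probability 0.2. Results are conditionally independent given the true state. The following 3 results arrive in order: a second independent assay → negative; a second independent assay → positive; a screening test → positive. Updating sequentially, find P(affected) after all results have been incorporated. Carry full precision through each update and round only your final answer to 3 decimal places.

0.323

After a second independent assay='negative': P(affected) = 0.6·0.1500 / (0.6·0.1500 + 0.8·0.8500) ≈ 0.1169
After a second independent assay='positive': P(affected) = 0.4·0.1169 / (0.4·0.1169 + 0.2·0.8831) ≈ 0.2093
After a screening test='positive': P(affected) = 0.45·0.2093 / (0.45·0.2093 + 0.25·0.7907) ≈ 0.3227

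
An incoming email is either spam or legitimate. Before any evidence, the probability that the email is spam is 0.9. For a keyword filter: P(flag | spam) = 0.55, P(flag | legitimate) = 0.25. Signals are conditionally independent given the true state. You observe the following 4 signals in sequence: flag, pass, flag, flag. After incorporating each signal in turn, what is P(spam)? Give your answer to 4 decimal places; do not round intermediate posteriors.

0.9829

After 'flag': P(spam) = 0.55·0.9000 / (0.55·0.9000 + 0.25·0.1000) ≈ 0.9519
After 'pass': P(spam) = 0.45·0.9519 / (0.45·0.9519 + 0.75·0.0481) ≈ 0.9224
After 'flag': P(spam) = 0.55·0.9224 / (0.55·0.9224 + 0.25·0.0776) ≈ 0.9631
After 'flag': P(spam) = 0.55·0.9631 / (0.55·0.9631 + 0.25·0.0369) ≈ 0.9829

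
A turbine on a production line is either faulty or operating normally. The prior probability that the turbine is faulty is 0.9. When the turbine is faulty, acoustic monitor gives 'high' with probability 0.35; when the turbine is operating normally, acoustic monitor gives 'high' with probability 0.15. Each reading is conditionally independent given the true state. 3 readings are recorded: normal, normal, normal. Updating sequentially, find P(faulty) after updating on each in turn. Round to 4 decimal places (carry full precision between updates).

After 'normal': P(faulty) = 0.65·0.9000 / (0.65·0.9000 + 0.85·0.1000) ≈ 0.8731
After 'normal': P(faulty) = 0.65·0.8731 / (0.65·0.8731 + 0.85·0.1269) ≈ 0.8403
After 'normal': P(faulty) = 0.65·0.8403 / (0.65·0.8403 + 0.85·0.1597) ≈ 0.8010

0.8010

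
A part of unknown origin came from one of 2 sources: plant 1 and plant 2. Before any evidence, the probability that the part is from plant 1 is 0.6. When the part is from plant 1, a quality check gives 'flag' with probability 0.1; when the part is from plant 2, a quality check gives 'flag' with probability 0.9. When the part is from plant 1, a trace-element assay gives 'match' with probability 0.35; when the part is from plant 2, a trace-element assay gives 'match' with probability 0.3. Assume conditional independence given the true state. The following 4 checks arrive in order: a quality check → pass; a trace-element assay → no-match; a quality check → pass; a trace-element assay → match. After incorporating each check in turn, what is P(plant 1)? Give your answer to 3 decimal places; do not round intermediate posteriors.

After a quality check='pass': P(plant 1) = 0.9·0.6000 / (0.9·0.6000 + 0.1·0.4000) ≈ 0.9310
After a trace-element assay='no-match': P(plant 1) = 0.65·0.9310 / (0.65·0.9310 + 0.7·0.0690) ≈ 0.9261
After a quality check='pass': P(plant 1) = 0.9·0.9261 / (0.9·0.9261 + 0.1·0.0739) ≈ 0.9912
After a trace-element assay='match': P(plant 1) = 0.35·0.9912 / (0.35·0.9912 + 0.3·0.0088) ≈ 0.9925

0.992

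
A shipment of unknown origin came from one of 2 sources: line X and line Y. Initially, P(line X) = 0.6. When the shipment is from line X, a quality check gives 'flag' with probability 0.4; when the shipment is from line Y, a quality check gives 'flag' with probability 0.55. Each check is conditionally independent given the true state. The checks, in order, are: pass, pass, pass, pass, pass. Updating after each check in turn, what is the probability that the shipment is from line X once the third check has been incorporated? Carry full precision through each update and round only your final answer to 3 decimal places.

After 'pass': P(line X) = 0.6·0.6000 / (0.6·0.6000 + 0.45·0.4000) ≈ 0.6667
After 'pass': P(line X) = 0.6·0.6667 / (0.6·0.6667 + 0.45·0.3333) ≈ 0.7273
After 'pass': P(line X) = 0.6·0.7273 / (0.6·0.7273 + 0.45·0.2727) ≈ 0.7805

0.780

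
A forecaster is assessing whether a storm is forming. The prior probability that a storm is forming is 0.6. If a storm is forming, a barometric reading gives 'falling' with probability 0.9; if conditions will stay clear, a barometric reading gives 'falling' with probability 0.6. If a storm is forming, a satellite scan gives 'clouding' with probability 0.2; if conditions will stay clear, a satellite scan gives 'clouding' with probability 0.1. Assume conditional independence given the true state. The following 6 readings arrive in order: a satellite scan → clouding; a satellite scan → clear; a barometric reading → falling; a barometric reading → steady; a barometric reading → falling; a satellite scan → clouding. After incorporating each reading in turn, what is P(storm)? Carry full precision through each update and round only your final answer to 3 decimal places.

0.750

After a satellite scan='clouding': P(storm) = 0.2·0.6000 / (0.2·0.6000 + 0.1·0.4000) ≈ 0.7500
After a satellite scan='clear': P(storm) = 0.8·0.7500 / (0.8·0.7500 + 0.9·0.2500) ≈ 0.7273
After a barometric reading='falling': P(storm) = 0.9·0.7273 / (0.9·0.7273 + 0.6·0.2727) ≈ 0.8000
After a barometric reading='steady': P(storm) = 0.1·0.8000 / (0.1·0.8000 + 0.4·0.2000) ≈ 0.5000
After a barometric reading='falling': P(storm) = 0.9·0.5000 / (0.9·0.5000 + 0.6·0.5000) ≈ 0.6000
After a satellite scan='clouding': P(storm) = 0.2·0.6000 / (0.2·0.6000 + 0.1·0.4000) ≈ 0.7500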